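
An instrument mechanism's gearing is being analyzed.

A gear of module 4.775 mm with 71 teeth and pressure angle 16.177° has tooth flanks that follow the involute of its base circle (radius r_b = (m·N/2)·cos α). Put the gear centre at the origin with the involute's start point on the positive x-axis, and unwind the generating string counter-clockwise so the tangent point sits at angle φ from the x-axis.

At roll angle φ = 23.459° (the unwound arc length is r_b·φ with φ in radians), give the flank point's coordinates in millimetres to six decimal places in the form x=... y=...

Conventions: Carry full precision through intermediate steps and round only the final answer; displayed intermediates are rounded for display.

x=175.880003 y=3.662670

class = single-mesh tooth geometry [base-circle involute, m = 4.775, 71T]
pitch radius r_p = m·N/2 = 4.775·71/2 = 169.512500
base radius r_b = r_p·cos α = 169.512500·cos 16.177° = 162.800755
roll angle φ = 23.459° = 0.40943679 rad
x = r_b·(cos φ + φ·sin φ) = 175.880003
y = r_b·(sin φ − φ·cos φ) = 3.662670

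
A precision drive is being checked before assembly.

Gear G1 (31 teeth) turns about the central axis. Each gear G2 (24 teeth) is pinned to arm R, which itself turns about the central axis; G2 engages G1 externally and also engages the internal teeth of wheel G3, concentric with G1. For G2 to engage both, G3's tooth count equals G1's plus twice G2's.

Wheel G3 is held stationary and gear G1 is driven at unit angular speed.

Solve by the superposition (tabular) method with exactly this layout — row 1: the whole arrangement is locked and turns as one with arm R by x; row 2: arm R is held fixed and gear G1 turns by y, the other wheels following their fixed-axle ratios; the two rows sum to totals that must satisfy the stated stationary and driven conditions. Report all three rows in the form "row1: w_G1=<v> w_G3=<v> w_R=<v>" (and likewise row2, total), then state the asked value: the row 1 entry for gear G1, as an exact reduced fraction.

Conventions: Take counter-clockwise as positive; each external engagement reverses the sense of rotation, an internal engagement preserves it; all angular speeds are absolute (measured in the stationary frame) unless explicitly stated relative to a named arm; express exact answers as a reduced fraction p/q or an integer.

row1: w_G1=31/110 w_G3=31/110 w_R=31/110
row2: w_G1=79/110 w_G3=-31/110 w_R=0
total: w_G1=1 w_G3=0 w_R=31/110
asked value: 31/110

topology: planetary set — G1 31T / G2 24T / G3 79T, arm = carrier (Willis)
row 1 (train locked, turned with arm): all members turn x
row 2 (arm held, sun turns y): ω_ring = −(31/79)·y, ω_arm = 0
boundary: total ω_ring = x − (31/79)·y = 0 and total ω_sun = x + y = 1  ⇒  y = 79/110, x = 31/110
row 2 ring = −(31/79)·79/110 = -31/110
totals (row 1 + row 2): sun 31/110 + 79/110 = 1, ring 31/110 + (-31/110) = 0, arm 31/110 + 0 = 31/110
asked cell (row1, sun) = 31/110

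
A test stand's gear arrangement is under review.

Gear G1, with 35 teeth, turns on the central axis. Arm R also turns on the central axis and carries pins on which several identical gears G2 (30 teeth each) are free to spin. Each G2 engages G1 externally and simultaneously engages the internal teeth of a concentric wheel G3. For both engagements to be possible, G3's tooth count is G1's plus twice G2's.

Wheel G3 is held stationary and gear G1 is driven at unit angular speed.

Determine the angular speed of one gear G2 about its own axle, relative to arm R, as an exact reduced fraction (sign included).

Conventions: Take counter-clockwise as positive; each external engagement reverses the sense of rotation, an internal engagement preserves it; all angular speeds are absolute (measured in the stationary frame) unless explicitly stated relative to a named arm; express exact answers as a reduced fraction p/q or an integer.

recognized (axles ride arm R): planetary set, 35/30/95 teeth
ring teeth: 35 + 2·30 = 95
35(ω_sun−ω_arm) = −95(ω_ring−ω_arm),  ω_ring = 0, ω_sun = 1
35(1−ω_arm) = −95(0−ω_arm)  ⇒  130·ω_arm = 35  ⇒  ω_arm = 7/26
sun–planet mesh: 35·(1−7/26) = −30·(ω_p−ω_arm)  ⇒  ω_p−ω_arm = -133/156
exact speed ratio = -133/156

-133/156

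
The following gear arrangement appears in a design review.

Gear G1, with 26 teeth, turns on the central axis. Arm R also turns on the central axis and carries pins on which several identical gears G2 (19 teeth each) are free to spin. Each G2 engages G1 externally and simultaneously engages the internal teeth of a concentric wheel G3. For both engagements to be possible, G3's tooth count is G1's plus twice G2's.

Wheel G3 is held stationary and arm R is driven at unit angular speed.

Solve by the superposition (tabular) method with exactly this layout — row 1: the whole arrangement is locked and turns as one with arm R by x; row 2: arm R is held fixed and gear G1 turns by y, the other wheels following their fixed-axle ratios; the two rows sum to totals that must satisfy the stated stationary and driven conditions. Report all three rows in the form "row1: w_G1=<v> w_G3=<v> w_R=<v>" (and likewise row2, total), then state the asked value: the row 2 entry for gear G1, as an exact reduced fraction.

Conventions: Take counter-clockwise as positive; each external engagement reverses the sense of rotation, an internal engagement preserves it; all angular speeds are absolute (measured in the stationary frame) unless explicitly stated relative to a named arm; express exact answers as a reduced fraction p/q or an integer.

row1: w_G1=1 w_G3=1 w_R=1
row2: w_G1=32/13 w_G3=-1 w_R=0
total: w_G1=45/13 w_G3=0 w_R=1
asked value: 32/13

topology: planetary set — G1 26T / G2 19T / G3 64T, arm = carrier (Willis)
row 1: whole set turns with the arm by x
row 2 — arm fixed, fixed-axis ratios: sun y, ring −(26/64)·y, arm 0
boundary: total ω_ring = x − (26/64)·y = 0 and total ω_arm = x = 1  ⇒  y = 32/13, x = 1
row 2 ring = −(26/64)·32/13 = -1
totals (row 1 + row 2): sun 1 + 32/13 = 45/13, ring 1 + (-1) = 0, arm 1 + 0 = 1
asked cell (row2, sun) = 32/13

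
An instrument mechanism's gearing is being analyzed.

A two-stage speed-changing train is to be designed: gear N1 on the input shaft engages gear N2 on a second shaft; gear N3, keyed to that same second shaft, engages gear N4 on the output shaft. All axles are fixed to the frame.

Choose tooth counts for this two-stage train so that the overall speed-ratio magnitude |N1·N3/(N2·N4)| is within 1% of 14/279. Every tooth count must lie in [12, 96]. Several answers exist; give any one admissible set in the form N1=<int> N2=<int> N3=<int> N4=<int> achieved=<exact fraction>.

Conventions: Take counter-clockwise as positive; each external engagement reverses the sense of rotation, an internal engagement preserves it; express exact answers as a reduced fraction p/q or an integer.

N1=12 N2=36 N3=14 N4=93 achieved=14/279

topology: fixed-axis compound train — 2 stages, target 14/279
target = 14/279 in lowest terms: an exact hit needs N1·N3 = k·14 and N2·N4 = k·279 for one integer k, every count in [12, 96]; additionally prefer no 1:1 stage (N1 ≠ N2, N3 ≠ N4)
k = 1…11: no 1:1-free in-range split of k·14 and k·279 into factor pairs; take k = 12
k = 12: N1·N3 = 168 = 12·14, N2·N4 = 3348 = 36·93
achieved = 12·14/(36·93) = 14/279; |achieved − target| = 0 ≤ 7/13950 ✓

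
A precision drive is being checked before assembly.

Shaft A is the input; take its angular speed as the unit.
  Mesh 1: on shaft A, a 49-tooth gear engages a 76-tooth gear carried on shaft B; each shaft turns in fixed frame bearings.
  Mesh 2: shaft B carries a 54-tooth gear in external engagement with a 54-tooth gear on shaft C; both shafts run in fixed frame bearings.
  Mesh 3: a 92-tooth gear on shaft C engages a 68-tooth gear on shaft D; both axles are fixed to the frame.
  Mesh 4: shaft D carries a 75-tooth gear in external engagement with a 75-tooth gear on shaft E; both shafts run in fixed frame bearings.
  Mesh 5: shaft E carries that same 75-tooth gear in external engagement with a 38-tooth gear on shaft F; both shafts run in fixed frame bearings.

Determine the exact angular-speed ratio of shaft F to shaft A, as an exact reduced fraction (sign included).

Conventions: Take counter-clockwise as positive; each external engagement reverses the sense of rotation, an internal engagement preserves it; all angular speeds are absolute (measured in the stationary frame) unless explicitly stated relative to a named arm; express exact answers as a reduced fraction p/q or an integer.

-84525/49096

class = fixed-axis compound train [5 meshes; 5 ratios multiply, 5 sense flips]
mesh 1 [49T→76T]: running ratio 49/76, sense −
mesh 2 [54T→54T]: running ratio 49/76, sense +
mesh 3 [92T→68T]: running ratio 1127/1292, sense −
mesh 4 [75T→75T]: running ratio 1127/1292, sense +
mesh 5 [75T→38T]: running ratio 84525/49096, sense −
ω_out/ω_in = -84525/49096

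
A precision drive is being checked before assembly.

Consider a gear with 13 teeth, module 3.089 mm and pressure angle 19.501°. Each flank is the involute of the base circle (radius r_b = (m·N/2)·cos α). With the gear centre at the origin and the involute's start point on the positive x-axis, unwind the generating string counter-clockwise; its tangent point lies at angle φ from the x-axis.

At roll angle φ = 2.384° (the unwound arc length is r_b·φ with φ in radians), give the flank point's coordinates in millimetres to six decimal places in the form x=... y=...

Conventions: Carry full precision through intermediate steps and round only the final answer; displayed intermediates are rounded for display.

single-mesh involute tooth geometry (13T wheel at module 3.089)
pitch radius r_p = m·N/2 = 3.089·13/2 = 20.078500
base radius r_b = r_p·cos α = 20.078500·cos 19.501° = 18.926710
roll angle φ = 2.384° = 0.04160865 rad
x = r_b·(cos φ + φ·sin φ) = 18.943087
y = r_b·(sin φ − φ·cos φ) = 0.000454

x=18.943087 y=0.000454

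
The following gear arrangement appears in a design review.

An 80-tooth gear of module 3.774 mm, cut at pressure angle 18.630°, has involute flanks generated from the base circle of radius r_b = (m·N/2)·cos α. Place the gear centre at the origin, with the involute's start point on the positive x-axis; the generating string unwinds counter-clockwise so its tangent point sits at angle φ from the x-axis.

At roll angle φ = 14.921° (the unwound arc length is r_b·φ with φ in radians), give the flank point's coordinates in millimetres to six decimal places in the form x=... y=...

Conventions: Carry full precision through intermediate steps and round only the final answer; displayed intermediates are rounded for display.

recognized (one wheel, involute flank): single-mesh tooth geometry, m = 3.774, N = 80
pitch radius r_p = m·N/2 = 3.774·80/2 = 150.960000
base radius r_b = r_p·cos α = 150.960000·cos 18.630° = 143.049888
roll angle φ = 14.921° = 0.26042058 rad
x = r_b·(cos φ + φ·sin φ) = 147.818696
y = r_b·(sin φ − φ·cos φ) = 0.836458

x=147.818696 y=0.836458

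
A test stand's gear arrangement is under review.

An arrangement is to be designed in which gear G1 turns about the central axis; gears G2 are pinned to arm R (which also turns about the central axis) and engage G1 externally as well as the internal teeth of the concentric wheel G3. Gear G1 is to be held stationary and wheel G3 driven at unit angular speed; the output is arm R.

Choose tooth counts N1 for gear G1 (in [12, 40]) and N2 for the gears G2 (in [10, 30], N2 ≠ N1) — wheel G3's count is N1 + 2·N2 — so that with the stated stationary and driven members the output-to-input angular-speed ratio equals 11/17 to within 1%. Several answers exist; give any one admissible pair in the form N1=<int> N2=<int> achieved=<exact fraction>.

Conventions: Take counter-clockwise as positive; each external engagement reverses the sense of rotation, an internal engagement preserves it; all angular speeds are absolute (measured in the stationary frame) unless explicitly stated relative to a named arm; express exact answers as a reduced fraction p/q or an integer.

planetary set to be sized for 11/17 (Willis relation)
Willis with ω_sun = 0: ω_arm/ω_ring = N3/(N1+N3); set equal to 11/17  ⇒  N3/N1 = (11/17)/(1 − 11/17) = 11/6
N3 = N1 + 2·N2  ⇒  N2/N1 = (N3/N1 − 1)/2 = (11/6 − 1)/2 = 5/12
smallest multiple with N1 ≥ 12 and N2 ≥ 10: k = 2  ⇒  N1 = 2·12 = 24, N2 = 2·5 = 10 (N1 ≤ 40, N2 ≤ 30, N2 ≠ N1 ✓), N3 = 24 + 2·10 = 44
check: N3/(N1+N3) with N1 = 24, N3 = 44 gives 11/17; |achieved − target| = 0 ≤ 11/1700 ✓

N1=24 N2=10 achieved=11/17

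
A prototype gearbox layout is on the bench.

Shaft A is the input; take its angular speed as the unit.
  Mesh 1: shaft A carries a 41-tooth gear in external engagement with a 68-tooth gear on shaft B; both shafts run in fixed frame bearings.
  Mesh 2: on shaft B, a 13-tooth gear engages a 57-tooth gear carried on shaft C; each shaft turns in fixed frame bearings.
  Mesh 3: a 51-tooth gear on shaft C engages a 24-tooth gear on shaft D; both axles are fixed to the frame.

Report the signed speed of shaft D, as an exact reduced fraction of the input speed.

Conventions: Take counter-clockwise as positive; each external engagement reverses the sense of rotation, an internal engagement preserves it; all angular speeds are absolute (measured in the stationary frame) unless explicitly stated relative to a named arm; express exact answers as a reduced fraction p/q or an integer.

-533/1824

3-mesh fixed-axis compound train (all bearings frame-fixed)
mesh 1 [41T→68T]: |ω|/ω_in = 1×41/68 = 41/68, sense flips to −
mesh 2 [13T→57T]: |ω|/ω_in = (41/68)×13/57 = 533/3876, sense flips to +
mesh 3 [51T→24T]: |ω|/ω_in = (533/3876)×51/24 = 533/1824, sense flips to −
signed output speed (× input speed) = -533/1824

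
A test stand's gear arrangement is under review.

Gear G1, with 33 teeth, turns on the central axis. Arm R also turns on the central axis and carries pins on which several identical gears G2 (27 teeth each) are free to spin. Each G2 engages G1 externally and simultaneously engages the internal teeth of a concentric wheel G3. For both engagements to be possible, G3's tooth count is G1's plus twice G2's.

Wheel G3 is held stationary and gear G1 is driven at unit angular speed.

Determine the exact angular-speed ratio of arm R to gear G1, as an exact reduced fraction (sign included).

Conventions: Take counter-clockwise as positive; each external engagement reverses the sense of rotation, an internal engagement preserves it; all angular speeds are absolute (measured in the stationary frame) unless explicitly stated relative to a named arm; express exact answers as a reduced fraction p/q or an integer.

11/40

planetary set (33T centre, 27T on arm, 87T internal) — Willis relation
ring teeth: 33 + 2·27 = 87
33(ω_sun−ω_arm) = −87(ω_ring−ω_arm),  ω_ring = 0, ω_sun = 1
33(1−ω_arm) = −87(0−ω_arm)  ⇒  120·ω_arm = 33  ⇒  ω_arm = 11/40
ω_out/ω_in = 11/40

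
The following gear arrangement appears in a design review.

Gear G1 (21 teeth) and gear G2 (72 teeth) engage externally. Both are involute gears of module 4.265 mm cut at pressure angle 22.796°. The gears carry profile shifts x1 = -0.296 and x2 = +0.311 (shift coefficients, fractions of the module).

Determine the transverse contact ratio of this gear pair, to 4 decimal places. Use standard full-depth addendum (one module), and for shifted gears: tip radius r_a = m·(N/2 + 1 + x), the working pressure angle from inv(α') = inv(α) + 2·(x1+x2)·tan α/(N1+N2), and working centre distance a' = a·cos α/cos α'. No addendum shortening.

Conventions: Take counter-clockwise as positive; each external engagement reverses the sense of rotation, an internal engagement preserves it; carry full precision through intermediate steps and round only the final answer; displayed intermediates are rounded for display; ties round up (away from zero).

class = single-mesh tooth geometry [involute pair 21T × 72T, m = 4.265]
base radii: r_b1 = 41.284548, r_b2 = 141.547022
tip radii: r_a1 = 47.785060, r_a2 = 159.131415
inv(α') = inv(22.796°) + 2·(-0.296+0.311)·tan α/(21+72) = 0.02254946  ⇒  α' = 22.83988°
a' = a·cos α / cos α' = 198.3225·cos 22.796°/cos 22.83988° = 198.386417
action lengths: √(r_a1²−r_b1²) = 24.062378, √(r_a2²−r_b2²) = 72.713464
base pitch p_b = π·m·cos α = 12.352308
CR = (24.062378 + 72.713464 − 198.386417·sin 22.83988°)/12.352308 = 1.600570
contact ratio ≈ 1.6006

1.6006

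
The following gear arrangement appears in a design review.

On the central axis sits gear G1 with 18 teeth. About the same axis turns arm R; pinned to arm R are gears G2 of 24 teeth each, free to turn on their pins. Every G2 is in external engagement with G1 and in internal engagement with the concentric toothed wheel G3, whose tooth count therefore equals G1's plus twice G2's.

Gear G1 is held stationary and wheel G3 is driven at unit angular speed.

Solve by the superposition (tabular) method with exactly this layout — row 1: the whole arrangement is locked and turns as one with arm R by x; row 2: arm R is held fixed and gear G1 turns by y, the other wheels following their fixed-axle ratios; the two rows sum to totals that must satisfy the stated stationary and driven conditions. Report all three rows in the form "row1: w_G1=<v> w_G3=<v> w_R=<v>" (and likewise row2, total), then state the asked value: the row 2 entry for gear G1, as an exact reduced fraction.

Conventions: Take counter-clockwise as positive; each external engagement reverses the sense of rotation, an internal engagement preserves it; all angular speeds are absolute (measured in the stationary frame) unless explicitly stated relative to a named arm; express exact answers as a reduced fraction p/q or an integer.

topology: planetary set — G1 18T / G2 24T / G3 66T, arm = carrier (Willis)
row 1 — lock + rotate with arm: ω_sun = ω_ring = ω_arm = x
row 2 (arm held, sun turns y): ω_ring = −(18/66)·y, ω_arm = 0
boundary: total ω_sun = x + y = 0 and total ω_ring = x − (18/66)·y = 1  ⇒  y = -11/14, x = 11/14
row 2 ring = −(18/66)·(-11/14) = 3/14
totals (row 1 + row 2): sun 11/14 + (-11/14) = 0, ring 11/14 + 3/14 = 1, arm 11/14 + 0 = 11/14
asked cell (row2, sun) = -11/14

row1: w_G1=11/14 w_G3=11/14 w_R=11/14
row2: w_G1=-11/14 w_G3=3/14 w_R=0
total: w_G1=0 w_G3=1 w_R=11/14
asked value: -11/14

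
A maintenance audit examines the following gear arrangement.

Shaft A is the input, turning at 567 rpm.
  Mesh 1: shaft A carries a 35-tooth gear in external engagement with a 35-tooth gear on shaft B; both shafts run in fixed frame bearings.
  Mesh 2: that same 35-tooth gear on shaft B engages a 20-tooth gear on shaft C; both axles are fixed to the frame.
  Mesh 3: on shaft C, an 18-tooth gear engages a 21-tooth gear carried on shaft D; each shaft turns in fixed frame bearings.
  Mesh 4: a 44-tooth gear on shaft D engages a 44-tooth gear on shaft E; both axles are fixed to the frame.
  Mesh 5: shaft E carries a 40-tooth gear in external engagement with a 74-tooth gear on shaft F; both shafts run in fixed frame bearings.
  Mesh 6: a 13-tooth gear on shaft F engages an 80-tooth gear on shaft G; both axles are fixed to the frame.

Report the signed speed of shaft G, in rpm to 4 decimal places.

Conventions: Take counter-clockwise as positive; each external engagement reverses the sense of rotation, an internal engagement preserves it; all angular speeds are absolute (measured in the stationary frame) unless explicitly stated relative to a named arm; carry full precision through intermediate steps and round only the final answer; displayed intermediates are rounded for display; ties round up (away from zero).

+74.7061 rpm

recognized (7 fixed axles, 6 meshes): fixed-axis compound train
mesh 1 [35T→35T]: ω = 567.0000×35/35 = 567.0000 rpm, sense flips to −
mesh 2 [35T→20T]: ω = 567.0000×35/20 = 992.2500 rpm, sense flips to +
mesh 3 [18T→21T]: ω = 992.2500×18/21 = 850.5000 rpm, sense flips to −
mesh 4 [44T→44T]: ω = 850.5000×44/44 = 850.5000 rpm, sense flips to +
mesh 5 [40T→74T]: ω = 850.5000×40/74 = 459.7297 rpm, sense flips to −
mesh 6 [13T→80T]: ω = 459.7297×13/80 = 74.7061 rpm, sense flips to +
signed output speed = +74.7061 rpm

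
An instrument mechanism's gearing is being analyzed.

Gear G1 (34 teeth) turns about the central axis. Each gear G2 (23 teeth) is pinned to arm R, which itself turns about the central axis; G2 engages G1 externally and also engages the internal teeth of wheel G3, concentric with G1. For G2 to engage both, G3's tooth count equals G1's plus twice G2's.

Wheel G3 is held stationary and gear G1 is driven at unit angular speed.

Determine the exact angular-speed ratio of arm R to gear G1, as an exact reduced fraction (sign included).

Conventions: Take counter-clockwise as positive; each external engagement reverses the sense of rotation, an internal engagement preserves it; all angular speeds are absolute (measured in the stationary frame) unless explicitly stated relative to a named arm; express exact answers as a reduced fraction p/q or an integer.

class = planetary set [G3 = 34+2·23 = 80; Willis about the carrier]
ring teeth: 34 + 2·23 = 80
34(ω_sun−ω_arm) = −80(ω_ring−ω_arm),  ω_ring = 0, ω_sun = 1
34(1−ω_arm) = −80(0−ω_arm)  ⇒  114·ω_arm = 34  ⇒  ω_arm = 17/57
ω_out/ω_in = 17/57

17/57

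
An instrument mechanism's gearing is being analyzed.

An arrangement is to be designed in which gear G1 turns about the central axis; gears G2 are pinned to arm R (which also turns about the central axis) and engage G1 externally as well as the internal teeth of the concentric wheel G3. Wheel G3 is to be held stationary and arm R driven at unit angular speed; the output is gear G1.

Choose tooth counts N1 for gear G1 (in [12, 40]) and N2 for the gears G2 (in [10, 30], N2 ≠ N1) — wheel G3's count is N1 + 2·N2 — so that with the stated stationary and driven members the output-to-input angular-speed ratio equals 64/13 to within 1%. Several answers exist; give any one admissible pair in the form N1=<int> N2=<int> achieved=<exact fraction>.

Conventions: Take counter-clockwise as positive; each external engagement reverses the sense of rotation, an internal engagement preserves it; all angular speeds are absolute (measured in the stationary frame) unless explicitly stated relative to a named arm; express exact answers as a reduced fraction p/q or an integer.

planetary set to be sized for 64/13 (Willis relation)
Willis with ω_ring = 0: ω_sun/ω_arm = (N1+N3)/N1; set equal to 64/13  ⇒  N3/N1 = 64/13 − 1 = 51/13
N3 = N1 + 2·N2  ⇒  N2/N1 = (N3/N1 − 1)/2 = (51/13 − 1)/2 = 19/13
smallest multiple with N1 ≥ 12 and N2 ≥ 10: k = 1  ⇒  N1 = 1·13 = 13, N2 = 1·19 = 19 (N1 ≤ 40, N2 ≤ 30, N2 ≠ N1 ✓), N3 = 13 + 2·19 = 51
check: (N1+N3)/N1 with N1 = 13, N3 = 51 gives 64/13; |achieved − target| = 0 ≤ 16/325 ✓

N1=13 N2=19 achieved=64/13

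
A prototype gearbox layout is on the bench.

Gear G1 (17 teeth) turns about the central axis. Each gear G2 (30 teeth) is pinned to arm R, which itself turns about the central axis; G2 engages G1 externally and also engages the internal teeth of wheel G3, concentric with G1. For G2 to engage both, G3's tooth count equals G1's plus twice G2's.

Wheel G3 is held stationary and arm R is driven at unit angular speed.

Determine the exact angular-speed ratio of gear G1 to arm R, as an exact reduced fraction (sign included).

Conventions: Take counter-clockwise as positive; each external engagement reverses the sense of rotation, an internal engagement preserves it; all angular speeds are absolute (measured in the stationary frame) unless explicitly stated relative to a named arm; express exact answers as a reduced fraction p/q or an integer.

94/17

recognized (axles ride arm R): planetary set, 17/30/77 teeth
ring teeth: 17 + 2·30 = 77
17(ω_sun−ω_arm) = −77(ω_ring−ω_arm),  ω_ring = 0, ω_arm = 1
ω_sun = 1 − (77/17)(0−1) = 94/17
ω_out/ω_in = 94/17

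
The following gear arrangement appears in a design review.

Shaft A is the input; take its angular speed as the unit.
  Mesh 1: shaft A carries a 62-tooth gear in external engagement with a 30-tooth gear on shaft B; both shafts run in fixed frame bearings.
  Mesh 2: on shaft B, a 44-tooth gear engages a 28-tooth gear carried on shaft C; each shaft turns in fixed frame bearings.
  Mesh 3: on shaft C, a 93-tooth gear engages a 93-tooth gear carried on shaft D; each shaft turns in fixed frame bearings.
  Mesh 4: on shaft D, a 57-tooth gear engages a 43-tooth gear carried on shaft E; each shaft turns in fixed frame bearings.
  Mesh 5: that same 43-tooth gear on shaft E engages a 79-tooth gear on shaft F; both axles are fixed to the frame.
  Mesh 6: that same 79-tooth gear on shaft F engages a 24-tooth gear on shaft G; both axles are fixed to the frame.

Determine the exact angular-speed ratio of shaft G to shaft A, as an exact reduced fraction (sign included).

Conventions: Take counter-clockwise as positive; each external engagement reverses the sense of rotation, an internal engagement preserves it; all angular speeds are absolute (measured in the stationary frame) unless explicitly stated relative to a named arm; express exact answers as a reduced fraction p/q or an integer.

6479/840

class = fixed-axis compound train [6 meshes; 6 ratios multiply, 6 sense flips]
mesh 1 [62T→30T]: running ratio 31/15, sense −
mesh 2 [44T→28T]: running ratio 341/105, sense +
mesh 3 [93T→93T]: running ratio 341/105, sense −
mesh 4 [57T→43T]: running ratio 6479/1505, sense +
mesh 5 [43T→79T]: running ratio 6479/2765, sense −
mesh 6 [79T→24T]: running ratio 6479/840, sense +
ω_out/ω_in = 6479/840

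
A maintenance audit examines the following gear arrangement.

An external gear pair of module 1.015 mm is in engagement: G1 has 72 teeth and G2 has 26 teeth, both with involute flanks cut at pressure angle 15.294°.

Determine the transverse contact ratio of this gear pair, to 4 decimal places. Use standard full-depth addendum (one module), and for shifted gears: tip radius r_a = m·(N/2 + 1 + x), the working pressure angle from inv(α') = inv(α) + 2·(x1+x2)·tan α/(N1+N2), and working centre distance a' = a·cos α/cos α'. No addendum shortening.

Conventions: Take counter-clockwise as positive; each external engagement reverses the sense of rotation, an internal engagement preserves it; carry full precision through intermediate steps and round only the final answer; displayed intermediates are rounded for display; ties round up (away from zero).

class = single-mesh tooth geometry [involute pair 72T × 26T, m = 1.015]
base radii: r_b1 = 35.245938, r_b2 = 12.727700
tip radii: r_a1 = 37.555000, r_a2 = 14.210000
no profile shift: α' = α, a' = a
action lengths: √(r_a1²−r_b1²) = 12.965412, √(r_a2²−r_b2²) = 6.319000
base pitch p_b = π·m·cos α = 3.075788
CR = (12.965412 + 6.319000 − 49.735000·sin 15.29400°)/3.075788 = 2.004595
contact ratio ≈ 2.0046

2.0046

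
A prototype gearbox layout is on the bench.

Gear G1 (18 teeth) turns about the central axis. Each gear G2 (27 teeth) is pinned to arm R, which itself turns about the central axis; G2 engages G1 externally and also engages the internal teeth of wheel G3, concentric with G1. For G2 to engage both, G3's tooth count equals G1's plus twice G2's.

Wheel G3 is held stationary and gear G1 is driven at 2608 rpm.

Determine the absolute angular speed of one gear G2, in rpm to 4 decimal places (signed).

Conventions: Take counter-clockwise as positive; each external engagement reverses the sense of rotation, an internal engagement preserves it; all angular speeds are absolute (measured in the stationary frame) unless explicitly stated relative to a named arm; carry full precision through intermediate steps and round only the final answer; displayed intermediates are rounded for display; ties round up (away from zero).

planetary set (18T centre, 27T on arm, 72T internal) — Willis relation
normalise by the input: solve with ω_sun = 1, then scale by 2608 rpm
ring teeth: 18 + 2·27 = 72
18(ω_sun−ω_arm) = −72(ω_ring−ω_arm),  ω_ring = 0, ω_sun = 1
18(1−ω_arm) = −72(0−ω_arm)  ⇒  90·ω_arm = 18  ⇒  ω_arm = 1/5
sun–planet mesh: 18·(1−1/5) = −27·(ω_p−ω_arm)  ⇒  ω_p−ω_arm = -8/15
ω_p = 1/5 − 8/15 = -1/3
scale: ω_p = -1/3 × 2608 rpm = -869.3333 rpm

-869.3333 rpm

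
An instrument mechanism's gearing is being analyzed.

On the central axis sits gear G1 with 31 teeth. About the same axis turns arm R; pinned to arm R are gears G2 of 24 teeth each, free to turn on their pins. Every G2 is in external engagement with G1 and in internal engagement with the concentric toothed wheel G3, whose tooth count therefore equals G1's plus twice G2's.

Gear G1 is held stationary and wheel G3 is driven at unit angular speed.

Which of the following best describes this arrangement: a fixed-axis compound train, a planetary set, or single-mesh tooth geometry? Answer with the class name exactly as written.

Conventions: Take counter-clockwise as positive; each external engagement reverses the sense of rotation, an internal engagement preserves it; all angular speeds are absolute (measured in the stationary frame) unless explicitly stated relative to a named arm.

planetary set

planetary set (31T centre, 24T on arm, 79T internal) — Willis relation
classification: planetary set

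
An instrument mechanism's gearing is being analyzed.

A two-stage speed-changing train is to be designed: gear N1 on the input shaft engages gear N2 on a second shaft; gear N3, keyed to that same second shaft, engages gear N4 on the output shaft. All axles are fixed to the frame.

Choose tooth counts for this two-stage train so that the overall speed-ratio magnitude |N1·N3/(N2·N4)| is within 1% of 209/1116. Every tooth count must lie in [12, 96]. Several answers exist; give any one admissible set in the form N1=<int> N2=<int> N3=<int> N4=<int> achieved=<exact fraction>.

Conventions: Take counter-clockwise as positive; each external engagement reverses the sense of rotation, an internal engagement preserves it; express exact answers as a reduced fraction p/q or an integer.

N1=19 N2=24 N3=22 N4=93 achieved=209/1116

topology: fixed-axis compound train — 2 stages, target 209/1116
target = 209/1116 in lowest terms: an exact hit needs N1·N3 = k·209 and N2·N4 = k·1116 for one integer k, every count in [12, 96]; additionally prefer no 1:1 stage (N1 ≠ N2, N3 ≠ N4)
k = 1: no 1:1-free in-range split of k·209 and k·1116 into factor pairs; take k = 2
k = 2: N1·N3 = 418 = 19·22, N2·N4 = 2232 = 24·93
achieved = 19·22/(24·93) = 209/1116; |achieved − target| = 0 ≤ 209/111600 ✓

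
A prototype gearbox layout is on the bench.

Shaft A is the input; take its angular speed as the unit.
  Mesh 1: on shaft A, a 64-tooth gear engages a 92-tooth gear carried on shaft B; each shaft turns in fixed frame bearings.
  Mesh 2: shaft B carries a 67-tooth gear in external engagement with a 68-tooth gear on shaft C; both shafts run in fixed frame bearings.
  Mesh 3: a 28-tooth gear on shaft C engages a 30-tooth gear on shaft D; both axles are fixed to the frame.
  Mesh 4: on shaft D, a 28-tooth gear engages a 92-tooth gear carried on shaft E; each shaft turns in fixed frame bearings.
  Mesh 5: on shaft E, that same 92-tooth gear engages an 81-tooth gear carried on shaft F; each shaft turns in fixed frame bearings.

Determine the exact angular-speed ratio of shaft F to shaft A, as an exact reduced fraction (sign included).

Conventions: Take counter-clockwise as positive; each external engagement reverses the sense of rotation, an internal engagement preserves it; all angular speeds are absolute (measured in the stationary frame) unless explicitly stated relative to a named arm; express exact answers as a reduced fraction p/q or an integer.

-105056/475065

class = fixed-axis compound train [5 meshes; 5 ratios multiply, 5 sense flips]
mesh 1 [64T→92T]: running ratio 16/23, sense −
mesh 2 [67T→68T]: running ratio 268/391, sense +
mesh 3 [28T→30T]: running ratio 3752/5865, sense −
mesh 4 [28T→92T]: running ratio 26264/134895, sense +
mesh 5 [92T→81T]: running ratio 105056/475065, sense −
ω_out/ω_in = -105056/475065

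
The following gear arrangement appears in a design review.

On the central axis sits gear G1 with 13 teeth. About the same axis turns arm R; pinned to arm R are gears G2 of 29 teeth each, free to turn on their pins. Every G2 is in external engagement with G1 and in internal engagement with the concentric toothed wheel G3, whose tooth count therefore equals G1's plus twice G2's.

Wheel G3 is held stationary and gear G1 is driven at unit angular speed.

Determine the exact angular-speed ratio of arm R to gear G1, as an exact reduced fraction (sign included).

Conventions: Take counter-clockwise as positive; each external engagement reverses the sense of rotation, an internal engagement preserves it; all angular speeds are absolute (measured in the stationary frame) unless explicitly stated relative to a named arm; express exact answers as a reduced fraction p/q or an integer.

13/84

planetary set (13T centre, 29T on arm, 71T internal) — Willis relation
ring teeth: 13 + 2·29 = 71
13(ω_sun−ω_arm) = −71(ω_ring−ω_arm),  ω_ring = 0, ω_sun = 1
13(1−ω_arm) = −71(0−ω_arm)  ⇒  84·ω_arm = 13  ⇒  ω_arm = 13/84
ω_out/ω_in = 13/84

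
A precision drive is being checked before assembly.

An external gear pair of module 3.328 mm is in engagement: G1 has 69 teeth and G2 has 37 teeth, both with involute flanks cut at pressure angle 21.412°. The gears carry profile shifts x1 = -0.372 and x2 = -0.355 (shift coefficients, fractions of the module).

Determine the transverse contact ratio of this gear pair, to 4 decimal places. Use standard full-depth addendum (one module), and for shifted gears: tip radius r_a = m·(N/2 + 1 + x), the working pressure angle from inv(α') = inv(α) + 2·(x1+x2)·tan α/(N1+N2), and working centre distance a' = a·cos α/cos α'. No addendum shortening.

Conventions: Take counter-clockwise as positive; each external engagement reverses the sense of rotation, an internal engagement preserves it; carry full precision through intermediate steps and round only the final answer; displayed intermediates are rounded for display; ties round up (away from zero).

1.8606

class = single-mesh tooth geometry [involute pair 69T × 37T, m = 3.328]
base radii: r_b1 = 106.891328, r_b2 = 57.318538
tip radii: r_a1 = 116.905984, r_a2 = 63.714560
inv(α') = inv(21.412°) + 2·(-0.372-0.355)·tan α/(69+37) = 0.01304850  ⇒  α' = 19.15969°
a' = a·cos α / cos α' = 176.3840·cos 21.412°/cos 19.15969° = 173.839254
action lengths: √(r_a1²−r_b1²) = 47.341875, √(r_a2²−r_b2²) = 27.823198
base pitch p_b = π·m·cos α = 9.733595
CR = (47.341875 + 27.823198 − 173.839254·sin 19.15969°)/9.733595 = 1.860634
contact ratio ≈ 1.8606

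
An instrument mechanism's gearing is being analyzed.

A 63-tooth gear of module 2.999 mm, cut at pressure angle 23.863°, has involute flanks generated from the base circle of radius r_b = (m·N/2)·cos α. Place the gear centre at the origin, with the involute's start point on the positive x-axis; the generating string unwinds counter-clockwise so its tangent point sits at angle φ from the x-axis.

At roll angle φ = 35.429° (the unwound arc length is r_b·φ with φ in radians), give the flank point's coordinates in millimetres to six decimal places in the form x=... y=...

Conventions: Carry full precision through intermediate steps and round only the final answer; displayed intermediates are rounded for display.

x=101.363891 y=6.551913

topology: single-mesh involute geometry — m = 2.999, N = 63
pitch radius r_p = m·N/2 = 2.999·63/2 = 94.468500
base radius r_b = r_p·cos α = 94.468500·cos 23.863° = 86.392897
roll angle φ = 35.429° = 0.61835270 rad
x = r_b·(cos φ + φ·sin φ) = 101.363891
y = r_b·(sin φ − φ·cos φ) = 6.551913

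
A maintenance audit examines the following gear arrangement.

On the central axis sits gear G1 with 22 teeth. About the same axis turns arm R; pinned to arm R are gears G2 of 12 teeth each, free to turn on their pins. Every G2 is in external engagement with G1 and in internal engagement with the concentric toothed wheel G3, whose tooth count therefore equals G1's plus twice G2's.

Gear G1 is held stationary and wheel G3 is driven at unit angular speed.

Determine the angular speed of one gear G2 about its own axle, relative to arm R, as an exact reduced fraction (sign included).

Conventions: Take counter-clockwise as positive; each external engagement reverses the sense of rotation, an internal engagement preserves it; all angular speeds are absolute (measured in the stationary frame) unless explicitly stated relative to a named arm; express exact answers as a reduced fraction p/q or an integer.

topology: planetary set — G1 22T / G2 12T / G3 46T, arm = carrier (Willis)
ring teeth: 22 + 2·12 = 46
22(ω_sun−ω_arm) = −46(ω_ring−ω_arm),  ω_sun = 0, ω_ring = 1
22(0−ω_arm) = −46(1−ω_arm)  ⇒  68·ω_arm = 46  ⇒  ω_arm = 23/34
sun–planet mesh: 22·(0−23/34) = −12·(ω_p−ω_arm)  ⇒  ω_p−ω_arm = 253/204
exact speed ratio = 253/204

253/204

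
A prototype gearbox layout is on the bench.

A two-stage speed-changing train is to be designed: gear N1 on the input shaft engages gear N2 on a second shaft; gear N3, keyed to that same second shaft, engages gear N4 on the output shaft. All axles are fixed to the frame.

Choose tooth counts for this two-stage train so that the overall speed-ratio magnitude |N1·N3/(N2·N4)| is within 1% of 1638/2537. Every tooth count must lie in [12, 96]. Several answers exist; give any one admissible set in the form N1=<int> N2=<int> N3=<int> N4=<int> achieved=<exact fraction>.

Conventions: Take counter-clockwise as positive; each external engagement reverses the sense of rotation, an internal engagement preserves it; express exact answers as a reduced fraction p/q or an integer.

class = fixed-axis compound train [2-stage, 1638/2537 wanted]
target = 1638/2537 in lowest terms: an exact hit needs N1·N3 = k·1638 and N2·N4 = k·2537 for one integer k, every count in [12, 96]; additionally prefer no 1:1 stage (N1 ≠ N2, N3 ≠ N4)
k = 1: N1·N3 = 1638 = 18·91, N2·N4 = 2537 = 43·59
achieved = 18·91/(43·59) = 1638/2537; |achieved − target| = 0 ≤ 819/126850 ✓

N1=18 N2=43 N3=91 N4=59 achieved=1638/2537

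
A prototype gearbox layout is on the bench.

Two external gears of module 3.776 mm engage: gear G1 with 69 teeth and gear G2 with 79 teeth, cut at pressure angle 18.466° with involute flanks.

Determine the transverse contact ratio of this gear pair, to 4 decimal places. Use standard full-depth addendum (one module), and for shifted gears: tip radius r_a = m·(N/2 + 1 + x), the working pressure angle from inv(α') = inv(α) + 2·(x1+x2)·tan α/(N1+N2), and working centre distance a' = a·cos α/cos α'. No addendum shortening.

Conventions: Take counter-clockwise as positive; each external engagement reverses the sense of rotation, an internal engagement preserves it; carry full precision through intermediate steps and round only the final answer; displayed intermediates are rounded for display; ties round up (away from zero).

recognized (one external pair, fixed centres): single-mesh tooth geometry, m = 3.776, N1 = 69, N2 = 79
base radii: r_b1 = 123.564527, r_b2 = 141.472429
tip radii: r_a1 = 134.048000, r_a2 = 152.928000
no profile shift: α' = α, a' = a
action lengths: √(r_a1²−r_b1²) = 51.968010, √(r_a2²−r_b2²) = 58.073445
base pitch p_b = π·m·cos α = 11.251867
CR = (51.968010 + 58.073445 − 279.424000·sin 18.46600°)/11.251867 = 1.914009
contact ratio ≈ 1.9140

1.9140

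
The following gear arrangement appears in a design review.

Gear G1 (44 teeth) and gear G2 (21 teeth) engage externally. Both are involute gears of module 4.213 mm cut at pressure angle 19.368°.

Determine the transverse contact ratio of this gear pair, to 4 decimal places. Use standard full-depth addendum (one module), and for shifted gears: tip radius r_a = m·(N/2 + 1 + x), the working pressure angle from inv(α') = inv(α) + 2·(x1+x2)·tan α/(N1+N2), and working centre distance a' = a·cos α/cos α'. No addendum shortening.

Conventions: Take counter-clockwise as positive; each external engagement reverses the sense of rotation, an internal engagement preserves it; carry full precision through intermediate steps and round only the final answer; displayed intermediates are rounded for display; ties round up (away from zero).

1.6785

single-mesh involute tooth geometry (44T engaging 21T at module 4.213)
base radii: r_b1 = 87.440716, r_b2 = 41.733069
tip radii: r_a1 = 96.899000, r_a2 = 48.449500
no profile shift: α' = α, a' = a
action lengths: √(r_a1²−r_b1²) = 41.755687, √(r_a2²−r_b2²) = 24.611075
base pitch p_b = π·m·cos α = 12.486505
CR = (41.755687 + 24.611075 − 136.922500·sin 19.36800°)/12.486505 = 1.678497
contact ratio ≈ 1.6785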